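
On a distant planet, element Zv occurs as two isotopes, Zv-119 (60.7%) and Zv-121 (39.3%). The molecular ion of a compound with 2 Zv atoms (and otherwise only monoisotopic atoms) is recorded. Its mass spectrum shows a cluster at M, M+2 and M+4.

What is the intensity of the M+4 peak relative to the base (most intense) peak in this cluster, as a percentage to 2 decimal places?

32.37%

(0.607 + 0.393)^2 gives M 0.3684, M+2 0.4771, M+4 0.1544; the largest is M+2.
P(M+2) = C(2,1) × 0.607^1 × 0.393^1 = 2 × 0.6070 × 0.3930 = 0.477102 (base)
P(M+4) = C(2,2) × 0.607^0 × 0.393^2 = 1 × 1.0000 × 0.154449 = 0.154449
Relative intensity = 0.154449 / 0.477102 × 100 = 32.37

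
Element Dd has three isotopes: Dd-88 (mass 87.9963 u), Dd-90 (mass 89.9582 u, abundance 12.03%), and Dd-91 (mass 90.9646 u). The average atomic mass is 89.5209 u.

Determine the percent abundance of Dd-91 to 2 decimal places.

43.41%

The remaining 87.97% is split between Dd-88 (fraction x) and Dd-91 (fraction 0.8797 − x).
Substituting: 87.9963x + 90.9646(0.8797 − x) = 78.69892854
(87.9963 − 90.9646)x = -1.32263008  ⇒  x = 0.44559, y = 0.43411
Dd-88: 44.56%, Dd-91: 43.41%.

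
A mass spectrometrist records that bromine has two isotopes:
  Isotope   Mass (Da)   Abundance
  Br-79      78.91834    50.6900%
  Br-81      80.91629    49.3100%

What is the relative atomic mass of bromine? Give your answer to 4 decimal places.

Average mass = Σ (abundance × isotope mass) = 0.506900 × 78.91834 + 0.493100 × 80.91629
= 40.003707 + 39.899823 = 79.903530 Da

79.9035 Da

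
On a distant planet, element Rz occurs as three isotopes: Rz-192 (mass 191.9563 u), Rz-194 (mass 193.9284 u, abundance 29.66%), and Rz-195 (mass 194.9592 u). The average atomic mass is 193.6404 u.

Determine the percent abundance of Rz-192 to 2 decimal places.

33.74%

The remaining 70.34% is split between Rz-192 (fraction x) and Rz-195 (fraction 0.7034 − x).
Substituting: 191.9563x + 194.9592(0.7034 − x) = 136.12123656
(191.9563 − 194.9592)x = -1.01306472  ⇒  x = 0.33736, y = 0.36604
Rz-192: 33.74%, Rz-195: 36.60%.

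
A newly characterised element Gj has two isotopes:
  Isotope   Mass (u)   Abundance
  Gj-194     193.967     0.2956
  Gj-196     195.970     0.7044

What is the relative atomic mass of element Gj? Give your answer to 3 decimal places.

195.378 u

Ar = Σ fᵢ·mᵢ = 0.2956 × 193.967 + 0.7044 × 195.970
= 57.3366 + 138.0413 = 195.3779 u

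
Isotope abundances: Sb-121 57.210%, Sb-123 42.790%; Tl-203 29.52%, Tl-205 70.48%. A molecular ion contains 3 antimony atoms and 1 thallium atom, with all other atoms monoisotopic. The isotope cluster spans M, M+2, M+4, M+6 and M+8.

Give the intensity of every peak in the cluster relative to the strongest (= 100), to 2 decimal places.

Antimony pattern (n=3): 0.18724742 : 0.42015297 : 0.3142518 : 0.07834781
Thallium pattern (n=1): 0.2952 : 0.7048
Convolve the two distributions (both contribute in 2-u steps):
  M: 0.18724742×0.2952 = 0.055275
  M+2: 0.18724742×0.7048 + 0.42015297×0.2952 = 0.256001
  M+4: 0.42015297×0.7048 + 0.3142518×0.2952 = 0.388891
  M+6: 0.3142518×0.7048 + 0.07834781×0.2952 = 0.244613
  M+8: 0.07834781×0.7048 = 0.055220
Scale to base peak (0.388891) = 100: 14.21 : 65.83 : 100.00 : 62.90 : 14.20

14.21 : 65.83 : 100.00 : 62.90 : 14.20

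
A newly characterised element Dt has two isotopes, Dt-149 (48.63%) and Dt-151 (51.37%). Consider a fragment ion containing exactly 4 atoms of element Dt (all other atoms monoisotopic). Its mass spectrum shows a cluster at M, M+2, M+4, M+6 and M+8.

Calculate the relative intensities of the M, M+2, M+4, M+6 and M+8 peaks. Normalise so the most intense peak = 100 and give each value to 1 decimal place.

14.9 : 63.1 : 100.0 : 70.4 : 18.6

The 4 Dt atoms are independent, so intensities follow the terms of (0.4863 + 0.5137)^4.
P(M) = 0.4863^4 = 0.055926
P(M+2) = 4 × 0.4863^3 × 0.5137^1 = 0.236310
P(M+4) = 6 × 0.4863^2 × 0.5137^2 = 0.374437
P(M+6) = 4 × 0.4863^1 × 0.5137^3 = 0.263690
P(M+8) = 0.5137^4 = 0.069637
The M+4 peak is largest (0.374437); scaling to 100 gives 14.9 : 63.1 : 100.0 : 70.4 : 18.6.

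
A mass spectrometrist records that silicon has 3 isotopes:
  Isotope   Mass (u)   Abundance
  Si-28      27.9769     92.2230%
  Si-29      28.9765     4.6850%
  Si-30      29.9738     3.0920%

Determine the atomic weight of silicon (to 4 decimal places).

Weight each isotope mass by its fractional abundance: 0.922230 × 27.9769 + 0.046850 × 28.9765 + 0.030920 × 29.9738
= 25.80114 + 1.35755 + 0.92679 = 28.08548 u

28.0855 u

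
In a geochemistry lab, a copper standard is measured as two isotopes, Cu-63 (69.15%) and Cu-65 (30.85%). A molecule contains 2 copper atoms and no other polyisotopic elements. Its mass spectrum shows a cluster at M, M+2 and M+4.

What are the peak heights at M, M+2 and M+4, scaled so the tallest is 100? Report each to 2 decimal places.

Each Cu atom is independently Cu-63 (p = 0.6915) or Cu-65 (q = 0.3085); the cluster is the binomial expansion (p + q)^2.
P(M) = 0.6915^2 = 0.478172
P(M+2) = 2 × 0.6915^1 × 0.3085^1 = 0.426656
P(M+4) = 0.3085^2 = 0.095172
The M peak is largest (0.478172); scaling to 100 gives 100.00 : 89.23 : 19.90.

100.00 : 89.23 : 19.90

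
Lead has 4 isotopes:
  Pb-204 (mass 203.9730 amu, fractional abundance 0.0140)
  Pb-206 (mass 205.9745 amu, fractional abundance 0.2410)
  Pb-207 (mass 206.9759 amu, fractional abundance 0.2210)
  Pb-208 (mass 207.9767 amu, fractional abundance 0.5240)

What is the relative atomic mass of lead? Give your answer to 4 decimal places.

Average mass = Σ (abundance × isotope mass) = 0.0140 × 203.9730 + 0.2410 × 205.9745 + 0.2210 × 206.9759 + 0.5240 × 207.9767
= 2.85562 + 49.63985 + 45.74167 + 108.97979 = 207.21693 amu

207.2169 amu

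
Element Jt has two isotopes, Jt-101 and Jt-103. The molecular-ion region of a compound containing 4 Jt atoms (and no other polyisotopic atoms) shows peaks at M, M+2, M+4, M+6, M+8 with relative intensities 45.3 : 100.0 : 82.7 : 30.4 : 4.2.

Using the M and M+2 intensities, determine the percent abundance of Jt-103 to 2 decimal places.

Let p = fractional abundance of Jt-101. I(M+2)/I(M) = [C(4,1)·p^3·(1−p)] / p^4 = 4·(1−p)/p = 100.0/45.3 = 2.2075
(1−p)/p = 2.2075/4 = 0.5519  ⇒  p = 1/(1 + 0.5519) = 0.6444
Jt-101: 64.44%, Jt-103: 35.56%.

35.56%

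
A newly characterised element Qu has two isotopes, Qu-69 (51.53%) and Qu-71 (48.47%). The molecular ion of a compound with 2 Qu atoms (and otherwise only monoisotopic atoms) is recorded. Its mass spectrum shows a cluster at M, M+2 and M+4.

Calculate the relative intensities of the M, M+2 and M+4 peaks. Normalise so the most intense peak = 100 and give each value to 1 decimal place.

53.2 : 100.0 : 47.0

The 2 Qu atoms are independent, so intensities follow the terms of (0.5153 + 0.4847)^2.
P(M) = 0.5153^2 = 0.265534
P(M+2) = 2 × 0.5153^1 × 0.4847^1 = 0.499532
P(M+4) = 0.4847^2 = 0.234934
The M+2 peak is largest (0.499532); scaling to 100 gives 53.2 : 100.0 : 47.0.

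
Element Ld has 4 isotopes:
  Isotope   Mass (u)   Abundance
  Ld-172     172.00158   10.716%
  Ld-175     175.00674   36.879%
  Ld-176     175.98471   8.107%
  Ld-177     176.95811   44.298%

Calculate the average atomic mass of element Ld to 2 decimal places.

175.63 u

Weight each isotope mass by its fractional abundance: 0.10716 × 172.00158 + 0.36879 × 175.00674 + 0.08107 × 175.98471 + 0.44298 × 176.95811
= 18.431689 + 64.540736 + 14.267080 + 78.388904 = 175.628409 u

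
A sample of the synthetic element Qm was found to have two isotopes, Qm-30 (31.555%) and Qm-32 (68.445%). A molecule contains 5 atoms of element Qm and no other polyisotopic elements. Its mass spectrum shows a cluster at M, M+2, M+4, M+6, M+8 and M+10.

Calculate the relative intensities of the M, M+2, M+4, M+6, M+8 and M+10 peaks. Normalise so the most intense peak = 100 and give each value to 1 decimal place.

0.9 : 9.8 : 42.5 : 92.2 : 100.0 : 43.4

The 5 Qm atoms are independent, so intensities follow the terms of (0.31555 + 0.68445)^5.
P(M) = 0.31555^5 = 0.003129
P(M+2) = 5 × 0.31555^4 × 0.68445^1 = 0.033930
P(M+4) = 10 × 0.31555^3 × 0.68445^2 = 0.147193
P(M+6) = 10 × 0.31555^2 × 0.68445^3 = 0.319273
P(M+8) = 5 × 0.31555^1 × 0.68445^4 = 0.346262
P(M+10) = 0.68445^5 = 0.150213
The M+8 peak is largest (0.346262); scaling to 100 gives 0.9 : 9.8 : 42.5 : 92.2 : 100.0 : 43.4.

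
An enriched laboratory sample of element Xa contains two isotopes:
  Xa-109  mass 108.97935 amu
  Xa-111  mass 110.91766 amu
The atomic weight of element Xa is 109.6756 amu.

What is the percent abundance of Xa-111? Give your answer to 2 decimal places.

35.92%

With x = fraction of Xa-109 (so Xa-111 is 1 − x):
108.97935·x + 110.91766·(1 − x) = 109.6756
(108.97935 − 110.91766)·x = 109.6756 − 110.91766
x = -1.24206 / -1.93831 = 0.64080 → 64.08% Xa-109, 35.92% Xa-111.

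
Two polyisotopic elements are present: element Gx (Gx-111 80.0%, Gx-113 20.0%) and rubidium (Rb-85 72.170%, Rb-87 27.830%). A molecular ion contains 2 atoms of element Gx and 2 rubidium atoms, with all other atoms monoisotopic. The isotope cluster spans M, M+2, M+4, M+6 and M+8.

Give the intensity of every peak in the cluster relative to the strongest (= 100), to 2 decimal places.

Element Gx pattern (n=2): 0.6400 : 0.3200 : 0.0400
Rubidium pattern (n=2): 0.52085089 : 0.40169822 : 0.07745089
Convolve the two distributions (both contribute in 2-u steps):
  M: 0.6400×0.52085089 = 0.333345
  M+2: 0.6400×0.40169822 + 0.3200×0.52085089 = 0.423759
  M+4: 0.6400×0.07745089 + 0.3200×0.40169822 + 0.0400×0.52085089 = 0.198946
  M+6: 0.3200×0.07745089 + 0.0400×0.40169822 = 0.040852
  M+8: 0.0400×0.07745089 = 0.003098
Scale to base peak (0.423759) = 100: 78.66 : 100.00 : 46.95 : 9.64 : 0.73

78.66 : 100.00 : 46.95 : 9.64 : 0.73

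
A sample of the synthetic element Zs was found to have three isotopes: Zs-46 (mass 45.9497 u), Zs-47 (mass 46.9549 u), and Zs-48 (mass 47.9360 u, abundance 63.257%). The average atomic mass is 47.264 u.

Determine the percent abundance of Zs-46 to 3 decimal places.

30.990%

The remaining 36.743% is split between Zs-46 (fraction x) and Zs-47 (fraction 0.36743 − x).
Substituting: 45.9497x + 46.9549(0.36743 − x) = 16.94112448
(45.9497 − 46.9549)x = -0.311514427  ⇒  x = 0.30990, y = 0.05753
Zs-46: 30.990%, Zs-47: 5.753%.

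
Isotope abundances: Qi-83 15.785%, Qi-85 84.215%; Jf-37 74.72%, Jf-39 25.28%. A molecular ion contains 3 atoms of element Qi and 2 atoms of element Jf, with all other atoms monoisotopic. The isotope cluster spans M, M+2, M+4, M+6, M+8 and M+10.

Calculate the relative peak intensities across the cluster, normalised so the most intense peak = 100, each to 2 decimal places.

Element Qi pattern (n=3): 0.00393309 : 0.0629506 : 0.33584953 : 0.59726678
Element Jf pattern (n=2): 0.55830784 : 0.37778432 : 0.06390784
Convolve the two distributions (both contribute in 2-u steps):
  M: 0.00393309×0.55830784 = 0.002196
  M+2: 0.00393309×0.37778432 + 0.0629506×0.55830784 = 0.036632
  M+4: 0.00393309×0.06390784 + 0.0629506×0.37778432 + 0.33584953×0.55830784 = 0.211541
  M+6: 0.0629506×0.06390784 + 0.33584953×0.37778432 + 0.59726678×0.55830784 = 0.464360
  M+8: 0.33584953×0.06390784 + 0.59726678×0.37778432 = 0.247101
  M+10: 0.59726678×0.06390784 = 0.038170
Scale to base peak (0.464360) = 100: 0.47 : 7.89 : 45.56 : 100.00 : 53.21 : 8.22

0.47 : 7.89 : 45.56 : 100.00 : 53.21 : 8.22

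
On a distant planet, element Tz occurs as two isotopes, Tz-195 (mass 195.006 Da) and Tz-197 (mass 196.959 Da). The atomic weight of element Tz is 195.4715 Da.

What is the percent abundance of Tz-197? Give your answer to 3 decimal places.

Writing the weighted mean with unknown fraction x of Tz-195:
195.006·x + 196.959·(1 − x) = 195.4715
(195.006 − 196.959)·x = 195.4715 − 196.959
x = -1.4875 / -1.953 = 0.76165 → 76.165% Tz-195, 23.835% Tz-197.

23.835%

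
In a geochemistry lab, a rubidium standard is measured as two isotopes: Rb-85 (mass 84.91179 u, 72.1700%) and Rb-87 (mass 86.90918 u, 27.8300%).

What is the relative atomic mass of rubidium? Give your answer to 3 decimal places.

85.468 u

Average mass = Σ (abundance × isotope mass) = 0.721700 × 84.91179 + 0.278300 × 86.90918
= 61.280839 + 24.186825 = 85.467664 u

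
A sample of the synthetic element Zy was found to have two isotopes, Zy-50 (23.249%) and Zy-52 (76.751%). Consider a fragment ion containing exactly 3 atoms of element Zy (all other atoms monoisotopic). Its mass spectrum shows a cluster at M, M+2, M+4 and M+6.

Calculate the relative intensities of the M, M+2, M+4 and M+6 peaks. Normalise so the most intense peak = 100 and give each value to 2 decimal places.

Expanding (0.23249 + 0.76751)^3:
P(M) = 0.23249^3 = 0.012566
P(M+2) = 3 × 0.23249^2 × 0.76751^1 = 0.124455
P(M+4) = 3 × 0.23249^1 × 0.76751^2 = 0.410860
P(M+6) = 0.76751^3 = 0.452118
The M+6 peak is largest (0.452118); scaling to 100 gives 2.78 : 27.53 : 90.87 : 100.00.

2.78 : 27.53 : 90.87 : 100.00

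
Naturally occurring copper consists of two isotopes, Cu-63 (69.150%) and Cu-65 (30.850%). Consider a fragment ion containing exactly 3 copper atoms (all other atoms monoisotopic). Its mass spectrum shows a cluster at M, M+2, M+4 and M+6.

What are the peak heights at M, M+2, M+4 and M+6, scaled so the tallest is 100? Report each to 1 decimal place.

The 3 Cu atoms are independent, so intensities follow the terms of (0.69150 + 0.30850)^3.
P(M) = 0.69150^3 = 0.330656
P(M+2) = 3 × 0.69150^2 × 0.30850^1 = 0.442548
P(M+4) = 3 × 0.69150^1 × 0.30850^2 = 0.197435
P(M+6) = 0.30850^3 = 0.029361
The M+2 peak is largest (0.442548); scaling to 100 gives 74.7 : 100.0 : 44.6 : 6.6.

74.7 : 100.0 : 44.6 : 6.6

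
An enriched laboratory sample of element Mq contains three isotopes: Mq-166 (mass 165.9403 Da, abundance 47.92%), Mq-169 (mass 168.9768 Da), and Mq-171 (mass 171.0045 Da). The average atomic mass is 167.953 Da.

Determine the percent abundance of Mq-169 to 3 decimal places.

Let x and y be the fractions of Mq-169 and Mq-171. Then x + y = 1 − 0.4792 = 0.5208 and 168.9768x + 171.0045y = 167.953 − 0.4792×165.9403 = 88.43440824.
Substituting: 168.9768x + 171.0045(0.5208 − x) = 88.43440824
(168.9768 − 171.0045)x = -0.62473536  ⇒  x = 0.30810, y = 0.21270
Mq-169: 30.810%, Mq-171: 21.270%.

30.810%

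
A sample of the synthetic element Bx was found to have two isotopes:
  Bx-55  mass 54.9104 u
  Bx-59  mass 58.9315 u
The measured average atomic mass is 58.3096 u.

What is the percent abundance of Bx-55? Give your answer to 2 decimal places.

15.47%

With x = fraction of Bx-55 (so Bx-59 is 1 − x):
54.9104·x + 58.9315·(1 − x) = 58.3096
(54.9104 − 58.9315)·x = 58.3096 − 58.9315
x = -0.6219 / -4.0211 = 0.15466 → 15.47% Bx-55, 84.53% Bx-59.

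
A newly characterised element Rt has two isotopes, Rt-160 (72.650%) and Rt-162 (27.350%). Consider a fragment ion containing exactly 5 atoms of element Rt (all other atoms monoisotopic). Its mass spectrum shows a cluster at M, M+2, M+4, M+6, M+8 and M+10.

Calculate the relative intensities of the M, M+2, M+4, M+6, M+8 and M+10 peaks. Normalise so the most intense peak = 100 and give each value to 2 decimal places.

53.13 : 100.00 : 75.29 : 28.34 : 5.34 : 0.40

Each Rt atom is independently Rt-160 (p = 0.72650) or Rt-162 (q = 0.27350); the cluster is the binomial expansion (p + q)^5.
P(M) = 0.72650^5 = 0.202385
P(M+2) = 5 × 0.72650^4 × 0.27350^1 = 0.380952
P(M+4) = 10 × 0.72650^3 × 0.27350^2 = 0.286828
P(M+6) = 10 × 0.72650^2 × 0.27350^3 = 0.107980
P(M+8) = 5 × 0.72650^1 × 0.27350^4 = 0.020325
P(M+10) = 0.27350^5 = 0.001530
The M+2 peak is largest (0.380952); scaling to 100 gives 53.13 : 100.00 : 75.29 : 28.34 : 5.34 : 0.40.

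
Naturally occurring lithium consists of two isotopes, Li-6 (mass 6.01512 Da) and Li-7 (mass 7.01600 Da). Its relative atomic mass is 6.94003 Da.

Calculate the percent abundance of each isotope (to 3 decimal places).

Li-6: 7.590%, Li-7: 92.410%

Writing the weighted mean with unknown fraction x of Li-6:
6.01512·x + 7.01600·(1 − x) = 6.94003
(6.01512 − 7.01600)·x = 6.94003 − 7.01600
x = -0.07597 / -1.00088 = 0.07590 → 7.590% Li-6, 92.410% Li-7.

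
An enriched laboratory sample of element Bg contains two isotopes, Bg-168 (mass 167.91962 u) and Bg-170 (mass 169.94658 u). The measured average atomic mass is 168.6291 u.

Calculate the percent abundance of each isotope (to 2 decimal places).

With x = fraction of Bg-168 (so Bg-170 is 1 − x):
167.91962·x + 169.94658·(1 − x) = 168.6291
(167.91962 − 169.94658)·x = 168.6291 − 169.94658
x = -1.31748 / -2.02696 = 0.64998 → 65.00% Bg-168, 35.00% Bg-170.

Bg-168: 65.00%, Bg-170: 35.00%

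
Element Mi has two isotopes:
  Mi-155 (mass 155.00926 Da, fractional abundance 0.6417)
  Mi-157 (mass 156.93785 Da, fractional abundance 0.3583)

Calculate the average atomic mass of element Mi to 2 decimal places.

155.70 Da

Weight each isotope mass by its fractional abundance: 0.6417 × 155.00926 + 0.3583 × 156.93785
= 99.469442 + 56.230832 = 155.700274 Da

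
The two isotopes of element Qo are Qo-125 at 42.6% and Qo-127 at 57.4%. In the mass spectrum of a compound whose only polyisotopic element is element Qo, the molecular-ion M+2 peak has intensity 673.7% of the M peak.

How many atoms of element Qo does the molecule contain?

5

With n Qo atoms, P(M+2)/P(M) = C(n,1)·p^(n−1)q / p^n = n·q/p = n · 0.574/0.426.
n = 6.737 × 0.426/0.574 = 5.00 ≈ 5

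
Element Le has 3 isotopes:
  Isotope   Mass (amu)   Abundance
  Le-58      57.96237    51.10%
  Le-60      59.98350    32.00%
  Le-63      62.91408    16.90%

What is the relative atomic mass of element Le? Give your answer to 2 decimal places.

The abundance-weighted mean is 0.5110 × 57.96237 + 0.3200 × 59.98350 + 0.1690 × 62.91408
= 29.618771 + 19.194720 + 10.632480 = 59.445971 amu

59.45 amu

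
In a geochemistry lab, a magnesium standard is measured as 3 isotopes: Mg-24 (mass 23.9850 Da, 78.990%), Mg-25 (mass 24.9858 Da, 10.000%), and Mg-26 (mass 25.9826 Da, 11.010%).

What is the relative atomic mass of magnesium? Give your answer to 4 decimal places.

24.3050 Da

Ar = Σ fᵢ·mᵢ = 0.78990 × 23.9850 + 0.10000 × 24.9858 + 0.11010 × 25.9826
= 18.94575 + 2.49858 + 2.86068 = 24.30501 Da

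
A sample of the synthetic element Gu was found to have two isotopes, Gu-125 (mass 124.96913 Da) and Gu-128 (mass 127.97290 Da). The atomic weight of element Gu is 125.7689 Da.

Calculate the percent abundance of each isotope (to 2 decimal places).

Gu-125: 73.37%, Gu-128: 26.63%

Let x be the fractional abundance of Gu-125; then Gu-128 has abundance 1 − x.
124.96913·x + 127.97290·(1 − x) = 125.7689
(124.96913 − 127.97290)·x = 125.7689 − 127.97290
x = -2.20400 / -3.00377 = 0.73374 → 73.37% Gu-125, 26.63% Gu-128.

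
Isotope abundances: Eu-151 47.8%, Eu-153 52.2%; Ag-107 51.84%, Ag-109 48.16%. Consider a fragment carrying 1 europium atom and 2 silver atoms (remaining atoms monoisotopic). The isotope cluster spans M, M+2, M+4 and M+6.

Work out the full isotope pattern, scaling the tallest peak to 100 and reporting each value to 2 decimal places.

Europium pattern (n=1): 0.4780 : 0.5220
Silver pattern (n=2): 0.26873856 : 0.49932288 : 0.23193856
Convolve the two distributions (both contribute in 2-u steps):
  M: 0.4780×0.26873856 = 0.128457
  M+2: 0.4780×0.49932288 + 0.5220×0.26873856 = 0.378958
  M+4: 0.4780×0.23193856 + 0.5220×0.49932288 = 0.371513
  M+6: 0.5220×0.23193856 = 0.121072
Scale to base peak (0.378958) = 100: 33.90 : 100.00 : 98.04 : 31.95

33.90 : 100.00 : 98.04 : 31.95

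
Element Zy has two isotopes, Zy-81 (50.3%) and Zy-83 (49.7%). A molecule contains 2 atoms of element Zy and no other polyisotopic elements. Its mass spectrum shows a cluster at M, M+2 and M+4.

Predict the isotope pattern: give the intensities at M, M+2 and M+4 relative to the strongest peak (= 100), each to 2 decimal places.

The 2 Zy atoms are independent, so intensities follow the terms of (0.503 + 0.497)^2.
P(M) = 0.503^2 = 0.253009
P(M+2) = 2 × 0.503^1 × 0.497^1 = 0.499982
P(M+4) = 0.497^2 = 0.247009
The M+2 peak is largest (0.499982); scaling to 100 gives 50.60 : 100.00 : 49.40.

50.60 : 100.00 : 49.40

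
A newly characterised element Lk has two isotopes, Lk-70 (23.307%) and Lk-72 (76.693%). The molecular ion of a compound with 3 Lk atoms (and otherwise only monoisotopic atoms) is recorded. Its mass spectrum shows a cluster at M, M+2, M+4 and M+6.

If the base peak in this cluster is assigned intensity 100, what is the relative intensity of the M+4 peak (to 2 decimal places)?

Term probabilities: M 0.0127, M+2 0.1250, M+4 0.4113, M+6 0.4511. Base peak = M+6.
P(M+6) = C(3,3) × 0.23307^0 × 0.76693^3 = 1 × 1.0000 × 0.45109413 = 0.451094 (base)
P(M+4) = C(3,2) × 0.23307^1 × 0.76693^2 = 3 × 0.23307 × 0.58818162 = 0.411262
Relative intensity = 0.411262 / 0.451094 × 100 = 91.17

91.17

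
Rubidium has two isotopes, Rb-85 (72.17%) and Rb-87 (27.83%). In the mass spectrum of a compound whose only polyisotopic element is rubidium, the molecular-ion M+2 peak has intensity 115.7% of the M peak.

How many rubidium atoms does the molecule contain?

The M+2/M ratio from n Rb atoms is n · q/p = n · 0.2783/0.7217.
n = 1.157 × 0.7217/0.2783 = 3.00 ≈ 3

3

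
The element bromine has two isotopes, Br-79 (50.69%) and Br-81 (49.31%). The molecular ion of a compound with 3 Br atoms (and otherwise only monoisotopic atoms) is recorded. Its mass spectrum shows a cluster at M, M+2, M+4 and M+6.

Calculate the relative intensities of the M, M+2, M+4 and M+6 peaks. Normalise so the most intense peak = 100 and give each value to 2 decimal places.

34.27 : 100.00 : 97.28 : 31.54

Expanding (0.5069 + 0.4931)^3:
P(M) = 0.5069^3 = 0.130247
P(M+2) = 3 × 0.5069^2 × 0.4931^1 = 0.380103
P(M+4) = 3 × 0.5069^1 × 0.4931^2 = 0.369755
P(M+6) = 0.4931^3 = 0.119896
The M+2 peak is largest (0.380103); scaling to 100 gives 34.27 : 100.00 : 97.28 : 31.54.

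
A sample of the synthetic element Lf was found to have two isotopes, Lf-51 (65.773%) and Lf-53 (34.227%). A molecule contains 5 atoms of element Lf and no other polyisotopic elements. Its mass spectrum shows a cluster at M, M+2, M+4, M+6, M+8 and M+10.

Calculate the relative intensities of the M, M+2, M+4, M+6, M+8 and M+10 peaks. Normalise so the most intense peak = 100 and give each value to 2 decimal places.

Each Lf atom is independently Lf-51 (p = 0.65773) or Lf-53 (q = 0.34227); the cluster is the binomial expansion (p + q)^5.
P(M) = 0.65773^5 = 0.123094
P(M+2) = 5 × 0.65773^4 × 0.34227^1 = 0.320280
P(M+4) = 10 × 0.65773^3 × 0.34227^2 = 0.333335
P(M+6) = 10 × 0.65773^2 × 0.34227^3 = 0.173461
P(M+8) = 5 × 0.65773^1 × 0.34227^4 = 0.045133
P(M+10) = 0.34227^5 = 0.004697
The M+4 peak is largest (0.333335); scaling to 100 gives 36.93 : 96.08 : 100.00 : 52.04 : 13.54 : 1.41.

36.93 : 96.08 : 100.00 : 52.04 : 13.54 : 1.41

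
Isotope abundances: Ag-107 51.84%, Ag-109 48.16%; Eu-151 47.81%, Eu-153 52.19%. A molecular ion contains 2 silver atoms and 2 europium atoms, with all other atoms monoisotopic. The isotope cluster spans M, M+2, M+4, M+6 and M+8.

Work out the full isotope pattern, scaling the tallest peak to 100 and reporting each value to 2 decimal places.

Silver pattern (n=2): 0.26873856 : 0.49932288 : 0.23193856
Europium pattern (n=2): 0.22857961 : 0.49904078 : 0.27237961
Convolve the two distributions (both contribute in 2-u steps):
  M: 0.26873856×0.22857961 = 0.061428
  M+2: 0.26873856×0.49904078 + 0.49932288×0.22857961 = 0.248247
  M+4: 0.26873856×0.27237961 + 0.49932288×0.49904078 + 0.23193856×0.22857961 = 0.375398
  M+6: 0.49932288×0.27237961 + 0.23193856×0.49904078 = 0.251752
  M+8: 0.23193856×0.27237961 = 0.063175
Scale to base peak (0.375398) = 100: 16.36 : 66.13 : 100.00 : 67.06 : 16.83

16.36 : 66.13 : 100.00 : 67.06 : 16.83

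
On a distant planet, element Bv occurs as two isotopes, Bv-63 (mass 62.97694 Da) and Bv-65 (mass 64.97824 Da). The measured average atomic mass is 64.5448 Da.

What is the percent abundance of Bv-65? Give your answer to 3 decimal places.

Writing the weighted mean with unknown fraction x of Bv-63:
62.97694·x + 64.97824·(1 − x) = 64.5448
(62.97694 − 64.97824)·x = 64.5448 − 64.97824
x = -0.43344 / -2.00130 = 0.21658 → 21.658% Bv-63, 78.342% Bv-65.

78.342%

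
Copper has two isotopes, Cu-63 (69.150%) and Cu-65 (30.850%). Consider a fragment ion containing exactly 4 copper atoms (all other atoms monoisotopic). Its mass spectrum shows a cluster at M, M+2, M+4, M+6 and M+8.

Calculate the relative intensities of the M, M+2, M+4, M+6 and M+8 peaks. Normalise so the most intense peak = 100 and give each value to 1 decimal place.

56.0 : 100.0 : 66.9 : 19.9 : 2.2

Each Cu atom is independently Cu-63 (p = 0.69150) or Cu-65 (q = 0.30850); the cluster is the binomial expansion (p + q)^4.
P(M) = 0.69150^4 = 0.228649
P(M+2) = 4 × 0.69150^3 × 0.30850^1 = 0.408030
P(M+4) = 6 × 0.69150^2 × 0.30850^2 = 0.273052
P(M+6) = 4 × 0.69150^1 × 0.30850^3 = 0.081212
P(M+8) = 0.30850^4 = 0.009058
The M+2 peak is largest (0.408030); scaling to 100 gives 56.0 : 100.0 : 66.9 : 19.9 : 2.2.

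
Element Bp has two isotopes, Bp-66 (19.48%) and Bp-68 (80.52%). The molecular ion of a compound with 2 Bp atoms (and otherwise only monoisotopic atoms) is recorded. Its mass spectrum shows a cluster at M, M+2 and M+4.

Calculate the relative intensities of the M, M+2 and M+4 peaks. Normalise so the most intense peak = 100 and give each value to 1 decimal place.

Each Bp atom is independently Bp-66 (p = 0.1948) or Bp-68 (q = 0.8052); the cluster is the binomial expansion (p + q)^2.
P(M) = 0.1948^2 = 0.037947
P(M+2) = 2 × 0.1948^1 × 0.8052^1 = 0.313706
P(M+4) = 0.8052^2 = 0.648347
The M+4 peak is largest (0.648347); scaling to 100 gives 5.9 : 48.4 : 100.0.

5.9 : 48.4 : 100.0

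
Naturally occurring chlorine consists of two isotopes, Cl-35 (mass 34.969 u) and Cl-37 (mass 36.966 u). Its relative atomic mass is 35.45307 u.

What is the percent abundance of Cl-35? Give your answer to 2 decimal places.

75.76%

With x = fraction of Cl-35 (so Cl-37 is 1 − x):
34.969·x + 36.966·(1 − x) = 35.45307
(34.969 − 36.966)·x = 35.45307 − 36.966
x = -1.51293 / -1.997 = 0.75760 → 75.76% Cl-35, 24.24% Cl-37.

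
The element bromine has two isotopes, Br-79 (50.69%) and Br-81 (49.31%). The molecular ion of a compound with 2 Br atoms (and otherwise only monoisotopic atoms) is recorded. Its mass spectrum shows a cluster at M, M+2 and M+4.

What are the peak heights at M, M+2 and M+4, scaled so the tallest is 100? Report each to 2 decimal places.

51.40 : 100.00 : 48.64

Each Br atom is independently Br-79 (p = 0.5069) or Br-81 (q = 0.4931); the cluster is the binomial expansion (p + q)^2.
P(M) = 0.5069^2 = 0.256948
P(M+2) = 2 × 0.5069^1 × 0.4931^1 = 0.499905
P(M+4) = 0.4931^2 = 0.243148
The M+2 peak is largest (0.499905); scaling to 100 gives 51.40 : 100.00 : 48.64.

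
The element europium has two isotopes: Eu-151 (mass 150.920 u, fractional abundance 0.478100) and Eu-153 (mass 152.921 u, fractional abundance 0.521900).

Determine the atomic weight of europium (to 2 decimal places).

151.96 u

Average mass = Σ (abundance × isotope mass) = 0.478100 × 150.920 + 0.521900 × 152.921
= 72.1549 + 79.8095 = 151.9644 u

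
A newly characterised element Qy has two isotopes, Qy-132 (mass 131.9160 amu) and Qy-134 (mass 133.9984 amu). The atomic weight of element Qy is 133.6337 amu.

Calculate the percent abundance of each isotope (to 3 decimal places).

With x = fraction of Qy-132 (so Qy-134 is 1 − x):
131.9160·x + 133.9984·(1 − x) = 133.6337
(131.9160 − 133.9984)·x = 133.6337 − 133.9984
x = -0.3647 / -2.0824 = 0.17513 → 17.513% Qy-132, 82.487% Qy-134.

Qy-132: 17.513%, Qy-134: 82.487%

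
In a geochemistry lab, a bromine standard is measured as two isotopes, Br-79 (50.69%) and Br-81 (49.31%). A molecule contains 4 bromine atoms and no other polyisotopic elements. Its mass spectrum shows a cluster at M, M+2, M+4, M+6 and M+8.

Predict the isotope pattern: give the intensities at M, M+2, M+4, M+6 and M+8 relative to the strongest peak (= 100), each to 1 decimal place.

17.6 : 68.5 : 100.0 : 64.9 : 15.8

Each Br atom is independently Br-79 (p = 0.5069) or Br-81 (q = 0.4931); the cluster is the binomial expansion (p + q)^4.
P(M) = 0.5069^4 = 0.066022
P(M+2) = 4 × 0.5069^3 × 0.4931^1 = 0.256899
P(M+4) = 6 × 0.5069^2 × 0.4931^2 = 0.374857
P(M+6) = 4 × 0.5069^1 × 0.4931^3 = 0.243101
P(M+8) = 0.4931^4 = 0.059121
The M+4 peak is largest (0.374857); scaling to 100 gives 17.6 : 68.5 : 100.0 : 64.9 : 15.8.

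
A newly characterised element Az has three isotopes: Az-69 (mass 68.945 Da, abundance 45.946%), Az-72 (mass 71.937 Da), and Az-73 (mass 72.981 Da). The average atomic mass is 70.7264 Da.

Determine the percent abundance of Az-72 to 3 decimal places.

The remaining 54.054% is split between Az-72 (fraction x) and Az-73 (fraction 0.54054 − x).
Substituting: 71.937x + 72.981(0.54054 − x) = 39.0489303
(71.937 − 72.981)x = -0.40021944  ⇒  x = 0.38335, y = 0.15719
Az-72: 38.335%, Az-73: 15.719%.

38.335%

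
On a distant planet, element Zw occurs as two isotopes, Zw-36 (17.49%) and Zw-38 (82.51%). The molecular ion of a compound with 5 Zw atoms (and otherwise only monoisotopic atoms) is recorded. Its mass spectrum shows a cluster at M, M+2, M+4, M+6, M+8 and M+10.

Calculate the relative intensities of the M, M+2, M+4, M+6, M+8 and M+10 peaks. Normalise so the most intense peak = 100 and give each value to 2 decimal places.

0.04 : 0.95 : 8.99 : 42.39 : 100.00 : 94.35

The 5 Zw atoms are independent, so intensities follow the terms of (0.1749 + 0.8251)^5.
P(M) = 0.1749^5 = 0.000164
P(M+2) = 5 × 0.1749^4 × 0.8251^1 = 0.003860
P(M+4) = 10 × 0.1749^3 × 0.8251^2 = 0.036424
P(M+6) = 10 × 0.1749^2 × 0.8251^3 = 0.171830
P(M+8) = 5 × 0.1749^1 × 0.8251^4 = 0.405309
P(M+10) = 0.8251^5 = 0.382413
The M+8 peak is largest (0.405309); scaling to 100 gives 0.04 : 0.95 : 8.99 : 42.39 : 100.00 : 94.35.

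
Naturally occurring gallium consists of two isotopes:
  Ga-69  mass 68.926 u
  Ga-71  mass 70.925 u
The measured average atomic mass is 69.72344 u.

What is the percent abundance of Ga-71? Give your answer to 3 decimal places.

Writing the weighted mean with unknown fraction x of Ga-69:
68.926·x + 70.925·(1 − x) = 69.72344
(68.926 − 70.925)·x = 69.72344 − 70.925
x = -1.20156 / -1.999 = 0.60108 → 60.108% Ga-69, 39.892% Ga-71.

39.892%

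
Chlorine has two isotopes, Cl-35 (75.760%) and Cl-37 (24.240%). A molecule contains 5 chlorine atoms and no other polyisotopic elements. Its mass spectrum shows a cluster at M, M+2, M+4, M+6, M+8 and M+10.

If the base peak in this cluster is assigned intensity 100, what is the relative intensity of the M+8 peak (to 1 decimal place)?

3.3

Term probabilities: M 0.2496, M+2 0.3993, M+4 0.2555, M+6 0.0817, M+8 0.0131, M+10 0.0008. Base peak = M+2.
P(M+2) = C(5,1) × 0.75760^4 × 0.24240^1 = 5 × 0.32942751 × 0.2424 = 0.399266 (base)
P(M+8) = C(5,4) × 0.75760^1 × 0.24240^4 = 5 × 0.7576 × 0.00345247 = 0.013078
Relative intensity = 0.013078 / 0.399266 × 100 = 3.3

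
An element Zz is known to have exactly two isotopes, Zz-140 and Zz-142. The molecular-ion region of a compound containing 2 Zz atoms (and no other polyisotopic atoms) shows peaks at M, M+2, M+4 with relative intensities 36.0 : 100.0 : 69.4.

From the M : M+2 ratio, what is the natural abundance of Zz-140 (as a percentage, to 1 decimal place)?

Write p for the Zz-140 fraction. I(M+2)/I(M) = [C(2,1)·p^1·(1−p)] / p^2 = 2·(1−p)/p = 100.0/36.0 = 2.7778
(1−p)/p = 2.7778/2 = 1.3889  ⇒  p = 1/(1 + 1.3889) = 0.4186
Zz-140: 41.9%, Zz-142: 58.1%.

41.9%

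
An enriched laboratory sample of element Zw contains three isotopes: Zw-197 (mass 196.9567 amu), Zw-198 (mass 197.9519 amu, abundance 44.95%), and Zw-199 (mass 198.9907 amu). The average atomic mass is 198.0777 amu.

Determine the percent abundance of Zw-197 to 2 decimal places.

Let x and y be the fractions of Zw-197 and Zw-199. Then x + y = 1 − 0.4495 = 0.5505 and 196.9567x + 198.9907y = 198.0777 − 0.4495×197.9519 = 109.09832095.
Substituting: 196.9567x + 198.9907(0.5505 − x) = 109.09832095
(196.9567 − 198.9907)x = -0.4460594  ⇒  x = 0.21930, y = 0.33120
Zw-197: 21.93%, Zw-199: 33.12%.

21.93%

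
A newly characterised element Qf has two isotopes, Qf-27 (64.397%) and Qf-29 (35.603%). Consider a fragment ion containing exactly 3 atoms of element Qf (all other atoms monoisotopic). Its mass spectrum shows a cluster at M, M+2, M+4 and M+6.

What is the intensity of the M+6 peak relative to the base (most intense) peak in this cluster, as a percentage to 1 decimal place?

(0.64397 + 0.35603)^3 gives M 0.2671, M+2 0.4429, M+4 0.2449, M+6 0.0451; the largest is M+2.
P(M+2) = C(3,1) × 0.64397^2 × 0.35603^1 = 3 × 0.41469736 × 0.35603 = 0.442934 (base)
P(M+6) = C(3,3) × 0.64397^0 × 0.35603^3 = 1 × 1.0000 × 0.04512942 = 0.045129
Relative intensity = 0.045129 / 0.442934 × 100 = 10.2

10.2%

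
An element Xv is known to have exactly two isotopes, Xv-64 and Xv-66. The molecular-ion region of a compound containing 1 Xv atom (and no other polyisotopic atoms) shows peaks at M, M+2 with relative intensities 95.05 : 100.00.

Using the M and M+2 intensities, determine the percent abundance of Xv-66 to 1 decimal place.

Write p for the Xv-64 fraction. I(M+2)/I(M) = [C(1,1)·p^0·(1−p)] / p^1 = 1·(1−p)/p = 100.00/95.05 = 1.0521
(1−p)/p = 1.0521/1 = 1.0521  ⇒  p = 1/(1 + 1.0521) = 0.4873
Xv-64: 48.7%, Xv-66: 51.3%.

51.3%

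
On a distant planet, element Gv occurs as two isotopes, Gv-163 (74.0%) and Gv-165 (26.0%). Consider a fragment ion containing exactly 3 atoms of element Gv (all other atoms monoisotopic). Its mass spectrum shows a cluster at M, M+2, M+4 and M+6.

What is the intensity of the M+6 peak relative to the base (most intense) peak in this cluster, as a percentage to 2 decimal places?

4.11%

Binomial terms of (0.740 + 0.260)^3: M 0.4052, M+2 0.4271, M+4 0.1501, M+6 0.0176 → M+2 is the base peak.
P(M+2) = C(3,1) × 0.740^2 × 0.260^1 = 3 × 0.5476 × 0.2600 = 0.427128 (base)
P(M+6) = C(3,3) × 0.740^0 × 0.260^3 = 1 × 1.0000 × 0.017576 = 0.017576
Relative intensity = 0.017576 / 0.427128 × 100 = 4.11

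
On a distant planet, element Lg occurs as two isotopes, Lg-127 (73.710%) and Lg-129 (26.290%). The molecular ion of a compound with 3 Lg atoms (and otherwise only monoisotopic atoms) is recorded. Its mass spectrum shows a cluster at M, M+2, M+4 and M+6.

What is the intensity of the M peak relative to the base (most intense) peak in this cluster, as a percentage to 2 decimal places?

93.46%

Binomial terms of (0.73710 + 0.26290)^3: M 0.4005, M+2 0.4285, M+4 0.1528, M+6 0.0182 → M+2 is the base peak.
P(M+2) = C(3,1) × 0.73710^2 × 0.26290^1 = 3 × 0.54331641 × 0.2629 = 0.428514 (base)
P(M) = C(3,0) × 0.73710^3 × 0.26290^0 = 1 × 0.40047853 × 1.0000 = 0.400479
Relative intensity = 0.400479 / 0.428514 × 100 = 93.46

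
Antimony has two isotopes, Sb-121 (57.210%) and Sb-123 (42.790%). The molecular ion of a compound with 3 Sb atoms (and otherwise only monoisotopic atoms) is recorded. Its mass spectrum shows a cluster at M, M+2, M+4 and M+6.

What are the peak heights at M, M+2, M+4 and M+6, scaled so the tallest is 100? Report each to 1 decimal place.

The 3 Sb atoms are independent, so intensities follow the terms of (0.57210 + 0.42790)^3.
P(M) = 0.57210^3 = 0.187247
P(M+2) = 3 × 0.57210^2 × 0.42790^1 = 0.420153
P(M+4) = 3 × 0.57210^1 × 0.42790^2 = 0.314252
P(M+6) = 0.42790^3 = 0.078348
The M+2 peak is largest (0.420153); scaling to 100 gives 44.6 : 100.0 : 74.8 : 18.6.

44.6 : 100.0 : 74.8 : 18.6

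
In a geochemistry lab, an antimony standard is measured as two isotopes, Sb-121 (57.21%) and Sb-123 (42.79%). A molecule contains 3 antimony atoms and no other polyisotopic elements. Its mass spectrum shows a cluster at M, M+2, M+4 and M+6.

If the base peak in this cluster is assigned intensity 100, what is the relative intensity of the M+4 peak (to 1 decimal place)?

Binomial terms of (0.5721 + 0.4279)^3: M 0.1872, M+2 0.4202, M+4 0.3143, M+6 0.0783 → M+2 is the base peak.
P(M+2) = C(3,1) × 0.5721^2 × 0.4279^1 = 3 × 0.32729841 × 0.4279 = 0.420153 (base)
P(M+4) = C(3,2) × 0.5721^1 × 0.4279^2 = 3 × 0.5721 × 0.18309841 = 0.314252
Relative intensity = 0.314252 / 0.420153 × 100 = 74.8

74.8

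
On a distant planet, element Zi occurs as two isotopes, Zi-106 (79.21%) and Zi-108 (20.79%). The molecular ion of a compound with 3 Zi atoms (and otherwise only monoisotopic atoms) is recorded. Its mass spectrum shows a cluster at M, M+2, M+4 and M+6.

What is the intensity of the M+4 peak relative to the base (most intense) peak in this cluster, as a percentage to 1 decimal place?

20.7%

Binomial terms of (0.7921 + 0.2079)^3: M 0.4970, M+2 0.3913, M+4 0.1027, M+6 0.0090 → M is the base peak.
P(M) = C(3,0) × 0.7921^3 × 0.2079^0 = 1 × 0.49698129 × 1.0000 = 0.496981 (base)
P(M+4) = C(3,2) × 0.7921^1 × 0.2079^2 = 3 × 0.7921 × 0.04322241 = 0.102709
Relative intensity = 0.102709 / 0.496981 × 100 = 20.7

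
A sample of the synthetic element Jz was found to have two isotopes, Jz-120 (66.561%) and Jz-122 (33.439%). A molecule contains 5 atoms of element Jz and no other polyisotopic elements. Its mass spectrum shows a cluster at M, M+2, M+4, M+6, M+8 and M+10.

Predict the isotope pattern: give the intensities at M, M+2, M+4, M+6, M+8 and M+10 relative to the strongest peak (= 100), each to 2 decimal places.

The 5 Jz atoms are independent, so intensities follow the terms of (0.66561 + 0.33439)^5.
P(M) = 0.66561^5 = 0.130647
P(M+2) = 5 × 0.66561^4 × 0.33439^1 = 0.328173
P(M+4) = 10 × 0.66561^3 × 0.33439^2 = 0.329736
P(M+6) = 10 × 0.66561^2 × 0.33439^3 = 0.165653
P(M+8) = 5 × 0.66561^1 × 0.33439^4 = 0.041611
P(M+10) = 0.33439^5 = 0.004181
The M+4 peak is largest (0.329736); scaling to 100 gives 39.62 : 99.53 : 100.00 : 50.24 : 12.62 : 1.27.

39.62 : 99.53 : 100.00 : 50.24 : 12.62 : 1.27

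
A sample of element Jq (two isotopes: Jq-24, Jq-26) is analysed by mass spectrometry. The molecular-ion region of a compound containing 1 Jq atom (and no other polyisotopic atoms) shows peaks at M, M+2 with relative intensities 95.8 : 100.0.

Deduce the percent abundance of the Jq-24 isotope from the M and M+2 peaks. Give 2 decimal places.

Let p = fractional abundance of Jq-24. I(M+2)/I(M) = [C(1,1)·p^0·(1−p)] / p^1 = 1·(1−p)/p = 100.0/95.8 = 1.0438
(1−p)/p = 1.0438/1 = 1.0438  ⇒  p = 1/(1 + 1.0438) = 0.4893
Jq-24: 48.93%, Jq-26: 51.07%.

48.93%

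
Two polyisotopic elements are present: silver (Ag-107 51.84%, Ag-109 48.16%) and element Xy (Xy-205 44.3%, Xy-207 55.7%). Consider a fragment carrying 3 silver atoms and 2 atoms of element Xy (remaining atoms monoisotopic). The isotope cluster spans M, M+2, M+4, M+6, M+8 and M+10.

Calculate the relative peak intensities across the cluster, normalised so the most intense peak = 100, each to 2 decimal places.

Silver pattern (n=3): 0.13931407 : 0.38827347 : 0.36071085 : 0.11170161
Element Xy pattern (n=2): 0.196249 : 0.493502 : 0.310249
Convolve the two distributions (both contribute in 2-u steps):
  M: 0.13931407×0.196249 = 0.027340
  M+2: 0.13931407×0.493502 + 0.38827347×0.196249 = 0.144950
  M+4: 0.13931407×0.310249 + 0.38827347×0.493502 + 0.36071085×0.196249 = 0.305625
  M+6: 0.38827347×0.310249 + 0.36071085×0.493502 + 0.11170161×0.196249 = 0.320394
  M+8: 0.36071085×0.310249 + 0.11170161×0.493502 = 0.167035
  M+10: 0.11170161×0.310249 = 0.034655
Scale to base peak (0.320394) = 100: 8.53 : 45.24 : 95.39 : 100.00 : 52.13 : 10.82

8.53 : 45.24 : 95.39 : 100.00 : 52.13 : 10.82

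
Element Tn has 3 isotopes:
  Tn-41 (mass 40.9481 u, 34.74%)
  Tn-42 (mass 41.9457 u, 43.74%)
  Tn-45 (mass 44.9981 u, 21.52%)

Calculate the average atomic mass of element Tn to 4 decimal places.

The abundance-weighted mean is 0.3474 × 40.9481 + 0.4374 × 41.9457 + 0.2152 × 44.9981
= 14.22537 + 18.34705 + 9.68359 = 42.25601 u

42.2560 u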